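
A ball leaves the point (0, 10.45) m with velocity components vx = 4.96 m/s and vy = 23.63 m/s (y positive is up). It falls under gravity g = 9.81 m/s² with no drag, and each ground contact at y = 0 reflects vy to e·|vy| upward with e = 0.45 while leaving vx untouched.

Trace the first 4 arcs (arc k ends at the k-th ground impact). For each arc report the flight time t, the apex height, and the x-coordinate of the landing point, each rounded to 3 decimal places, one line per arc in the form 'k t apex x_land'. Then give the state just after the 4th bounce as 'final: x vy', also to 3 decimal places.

Arc 1: start y=10.450, vy=23.630 → t=5.225, apex=38.910, x_land=25.917, impact vy=-27.630
  bounce: vy ← 0.45·27.630 = 12.433
Arc 2: start y=0.000, vy=12.433 → t=2.535, apex=7.879, x_land=38.490, impact vy=-12.433
  bounce: vy ← 0.45·12.433 = 5.595
Arc 3: start y=0.000, vy=5.595 → t=1.141, apex=1.596, x_land=44.148, impact vy=-5.595
  bounce: vy ← 0.45·5.595 = 2.518
Arc 4: start y=0.000, vy=2.518 → t=0.513, apex=0.323, x_land=46.694, impact vy=-2.518
  bounce: vy ← 0.45·2.518 = 1.133

1 5.225 38.910 25.917
2 2.535 7.879 38.490
3 1.141 1.596 44.148
4 0.513 0.323 46.694
final: 46.694 1.133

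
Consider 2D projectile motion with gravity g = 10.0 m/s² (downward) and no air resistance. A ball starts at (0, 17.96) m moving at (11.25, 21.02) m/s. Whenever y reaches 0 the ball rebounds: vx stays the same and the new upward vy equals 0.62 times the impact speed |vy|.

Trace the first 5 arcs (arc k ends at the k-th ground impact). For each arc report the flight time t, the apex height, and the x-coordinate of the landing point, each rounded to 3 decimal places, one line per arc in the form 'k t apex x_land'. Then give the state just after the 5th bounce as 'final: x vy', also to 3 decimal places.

Arc 1: start y=17.960, vy=21.020 → t=4.932, apex=40.052, x_land=55.488, impact vy=-28.303
  bounce: vy ← 0.62·28.303 = 17.548
Arc 2: start y=0.000, vy=17.548 → t=3.510, apex=15.396, x_land=94.970, impact vy=-17.548
  bounce: vy ← 0.62·17.548 = 10.880
Arc 3: start y=0.000, vy=10.880 → t=2.176, apex=5.918, x_land=119.449, impact vy=-10.880
  bounce: vy ← 0.62·10.880 = 6.745
Arc 4: start y=0.000, vy=6.745 → t=1.349, apex=2.275, x_land=134.626, impact vy=-6.745
  bounce: vy ← 0.62·6.745 = 4.182
Arc 5: start y=0.000, vy=4.182 → t=0.836, apex=0.874, x_land=144.036, impact vy=-4.182
  bounce: vy ← 0.62·4.182 = 2.593

1 4.932 40.052 55.488
2 3.510 15.396 94.970
3 2.176 5.918 119.449
4 1.349 2.275 134.626
5 0.836 0.874 144.036
final: 144.036 2.593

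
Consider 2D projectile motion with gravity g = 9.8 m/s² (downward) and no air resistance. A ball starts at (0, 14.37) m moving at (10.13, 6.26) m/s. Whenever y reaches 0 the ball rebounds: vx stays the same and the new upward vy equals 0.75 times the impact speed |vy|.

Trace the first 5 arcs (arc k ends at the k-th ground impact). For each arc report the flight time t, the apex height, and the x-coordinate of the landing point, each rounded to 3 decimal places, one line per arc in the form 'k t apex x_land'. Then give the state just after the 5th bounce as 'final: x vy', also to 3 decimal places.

Arc 1: start y=14.370, vy=6.260 → t=2.467, apex=16.369, x_land=24.986, impact vy=-17.912
  bounce: vy ← 0.75·17.912 = 13.434
Arc 2: start y=0.000, vy=13.434 → t=2.742, apex=9.208, x_land=52.759, impact vy=-13.434
  bounce: vy ← 0.75·13.434 = 10.075
Arc 3: start y=0.000, vy=10.075 → t=2.056, apex=5.179, x_land=73.588, impact vy=-10.075
  bounce: vy ← 0.75·10.075 = 7.557
Arc 4: start y=0.000, vy=7.557 → t=1.542, apex=2.913, x_land=89.210, impact vy=-7.557
  bounce: vy ← 0.75·7.557 = 5.667
Arc 5: start y=0.000, vy=5.667 → t=1.157, apex=1.639, x_land=100.927, impact vy=-5.667
  bounce: vy ← 0.75·5.667 = 4.251

1 2.467 16.369 24.986
2 2.742 9.208 52.759
3 2.056 5.179 73.588
4 1.542 2.913 89.210
5 1.157 1.639 100.927
final: 100.927 4.251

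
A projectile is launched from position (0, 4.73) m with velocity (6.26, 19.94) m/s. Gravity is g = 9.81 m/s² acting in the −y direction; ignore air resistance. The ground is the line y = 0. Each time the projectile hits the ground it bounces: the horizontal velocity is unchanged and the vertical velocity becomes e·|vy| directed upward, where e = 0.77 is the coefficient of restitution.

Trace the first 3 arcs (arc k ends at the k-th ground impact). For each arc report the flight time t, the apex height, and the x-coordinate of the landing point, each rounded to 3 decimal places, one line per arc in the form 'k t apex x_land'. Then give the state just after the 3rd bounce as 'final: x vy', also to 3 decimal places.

Arc 1: start y=4.730, vy=19.940 → t=4.290, apex=24.995, x_land=26.856, impact vy=-22.145
  bounce: vy ← 0.77·22.145 = 17.052
Arc 2: start y=0.000, vy=17.052 → t=3.476, apex=14.820, x_land=48.618, impact vy=-17.052
  bounce: vy ← 0.77·17.052 = 13.130
Arc 3: start y=0.000, vy=13.130 → t=2.677, apex=8.787, x_land=65.375, impact vy=-13.130
  bounce: vy ← 0.77·13.130 = 10.110

1 4.290 24.995 26.856
2 3.476 14.820 48.618
3 2.677 8.787 65.375
final: 65.375 10.110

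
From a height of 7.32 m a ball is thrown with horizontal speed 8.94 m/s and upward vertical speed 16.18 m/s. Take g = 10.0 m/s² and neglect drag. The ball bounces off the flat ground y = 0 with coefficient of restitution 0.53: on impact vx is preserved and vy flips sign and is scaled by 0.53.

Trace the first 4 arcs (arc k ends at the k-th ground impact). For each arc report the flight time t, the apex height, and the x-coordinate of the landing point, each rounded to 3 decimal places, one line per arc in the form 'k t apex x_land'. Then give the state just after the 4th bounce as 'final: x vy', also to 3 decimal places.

1 3.638 20.410 32.527
2 2.142 5.733 51.673
3 1.135 1.610 61.820
4 0.602 0.452 67.198
final: 67.198 1.594

Arc 1: start y=7.320, vy=16.180 → t=3.638, apex=20.410, x_land=32.527, impact vy=-20.204
  bounce: vy ← 0.53·20.204 = 10.708
Arc 2: start y=0.000, vy=10.708 → t=2.142, apex=5.733, x_land=51.673, impact vy=-10.708
  bounce: vy ← 0.53·10.708 = 5.675
Arc 3: start y=0.000, vy=5.675 → t=1.135, apex=1.610, x_land=61.820, impact vy=-5.675
  bounce: vy ← 0.53·5.675 = 3.008
Arc 4: start y=0.000, vy=3.008 → t=0.602, apex=0.452, x_land=67.198, impact vy=-3.008
  bounce: vy ← 0.53·3.008 = 1.594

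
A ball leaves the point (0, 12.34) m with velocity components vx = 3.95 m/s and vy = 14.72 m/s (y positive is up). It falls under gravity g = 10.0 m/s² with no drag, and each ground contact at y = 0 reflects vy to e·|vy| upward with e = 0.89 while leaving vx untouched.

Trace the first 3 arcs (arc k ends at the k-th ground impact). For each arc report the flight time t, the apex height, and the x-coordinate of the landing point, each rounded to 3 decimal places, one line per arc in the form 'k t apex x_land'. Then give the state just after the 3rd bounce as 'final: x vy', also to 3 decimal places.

1 3.625 23.174 14.318
2 3.832 18.356 29.455
3 3.411 14.540 42.927
final: 42.927 15.177

Arc 1: start y=12.340, vy=14.720 → t=3.625, apex=23.174, x_land=14.318, impact vy=-21.529
  bounce: vy ← 0.89·21.529 = 19.160
Arc 2: start y=0.000, vy=19.160 → t=3.832, apex=18.356, x_land=29.455, impact vy=-19.160
  bounce: vy ← 0.89·19.160 = 17.053
Arc 3: start y=0.000, vy=17.053 → t=3.411, apex=14.540, x_land=42.927, impact vy=-17.053
  bounce: vy ← 0.89·17.053 = 15.177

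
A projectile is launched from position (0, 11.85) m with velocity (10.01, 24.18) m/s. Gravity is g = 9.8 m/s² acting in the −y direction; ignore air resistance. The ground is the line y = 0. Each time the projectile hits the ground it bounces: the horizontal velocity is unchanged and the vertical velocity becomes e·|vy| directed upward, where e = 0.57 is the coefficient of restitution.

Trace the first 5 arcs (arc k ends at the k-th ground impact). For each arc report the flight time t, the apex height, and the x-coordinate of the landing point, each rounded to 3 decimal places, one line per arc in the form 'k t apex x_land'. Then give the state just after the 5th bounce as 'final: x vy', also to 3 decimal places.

1 5.384 41.680 53.893
2 3.325 13.542 87.174
3 1.895 4.400 106.145
4 1.080 1.429 116.958
5 0.616 0.464 123.122
final: 123.122 1.720

Arc 1: start y=11.850, vy=24.180 → t=5.384, apex=41.680, x_land=53.893, impact vy=-28.582
  bounce: vy ← 0.57·28.582 = 16.292
Arc 2: start y=0.000, vy=16.292 → t=3.325, apex=13.542, x_land=87.174, impact vy=-16.292
  bounce: vy ← 0.57·16.292 = 9.286
Arc 3: start y=0.000, vy=9.286 → t=1.895, apex=4.400, x_land=106.145, impact vy=-9.286
  bounce: vy ← 0.57·9.286 = 5.293
Arc 4: start y=0.000, vy=5.293 → t=1.080, apex=1.429, x_land=116.958, impact vy=-5.293
  bounce: vy ← 0.57·5.293 = 3.017
Arc 5: start y=0.000, vy=3.017 → t=0.616, apex=0.464, x_land=123.122, impact vy=-3.017
  bounce: vy ← 0.57·3.017 = 1.720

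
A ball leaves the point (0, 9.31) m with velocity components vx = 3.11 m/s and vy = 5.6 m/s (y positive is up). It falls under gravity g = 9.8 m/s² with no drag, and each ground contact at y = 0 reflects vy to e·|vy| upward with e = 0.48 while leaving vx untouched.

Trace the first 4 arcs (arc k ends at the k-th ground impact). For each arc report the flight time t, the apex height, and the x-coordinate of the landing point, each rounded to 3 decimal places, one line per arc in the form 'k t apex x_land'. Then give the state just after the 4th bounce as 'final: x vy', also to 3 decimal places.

1 2.064 10.910 6.418
2 1.432 2.514 10.873
3 0.688 0.579 13.011
4 0.330 0.133 14.038
final: 14.038 0.776

Arc 1: start y=9.310, vy=5.600 → t=2.064, apex=10.910, x_land=6.418, impact vy=-14.623
  bounce: vy ← 0.48·14.623 = 7.019
Arc 2: start y=0.000, vy=7.019 → t=1.432, apex=2.514, x_land=10.873, impact vy=-7.019
  bounce: vy ← 0.48·7.019 = 3.369
Arc 3: start y=0.000, vy=3.369 → t=0.688, apex=0.579, x_land=13.011, impact vy=-3.369
  bounce: vy ← 0.48·3.369 = 1.617
Arc 4: start y=0.000, vy=1.617 → t=0.330, apex=0.133, x_land=14.038, impact vy=-1.617
  bounce: vy ← 0.48·1.617 = 0.776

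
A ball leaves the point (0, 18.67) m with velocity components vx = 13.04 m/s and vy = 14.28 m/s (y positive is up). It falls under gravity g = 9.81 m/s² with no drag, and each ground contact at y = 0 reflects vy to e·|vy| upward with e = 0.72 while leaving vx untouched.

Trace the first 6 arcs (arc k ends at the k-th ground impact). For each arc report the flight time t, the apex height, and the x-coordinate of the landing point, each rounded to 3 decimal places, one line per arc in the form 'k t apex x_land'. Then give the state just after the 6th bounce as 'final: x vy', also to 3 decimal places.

Arc 1: start y=18.670, vy=14.280 → t=3.890, apex=29.063, x_land=50.724, impact vy=-23.879
  bounce: vy ← 0.72·23.879 = 17.193
Arc 2: start y=0.000, vy=17.193 → t=3.505, apex=15.066, x_land=96.432, impact vy=-17.193
  bounce: vy ← 0.72·17.193 = 12.379
Arc 3: start y=0.000, vy=12.379 → t=2.524, apex=7.810, x_land=129.342, impact vy=-12.379
  bounce: vy ← 0.72·12.379 = 8.913
Arc 4: start y=0.000, vy=8.913 → t=1.817, apex=4.049, x_land=153.037, impact vy=-8.913
  bounce: vy ← 0.72·8.913 = 6.417
Arc 5: start y=0.000, vy=6.417 → t=1.308, apex=2.099, x_land=170.097, impact vy=-6.417
  bounce: vy ← 0.72·6.417 = 4.620
Arc 6: start y=0.000, vy=4.620 → t=0.942, apex=1.088, x_land=182.381, impact vy=-4.620
  bounce: vy ← 0.72·4.620 = 3.327

1 3.890 29.063 50.724
2 3.505 15.066 96.432
3 2.524 7.810 129.342
4 1.817 4.049 153.037
5 1.308 2.099 170.097
6 0.942 1.088 182.381
final: 182.381 3.327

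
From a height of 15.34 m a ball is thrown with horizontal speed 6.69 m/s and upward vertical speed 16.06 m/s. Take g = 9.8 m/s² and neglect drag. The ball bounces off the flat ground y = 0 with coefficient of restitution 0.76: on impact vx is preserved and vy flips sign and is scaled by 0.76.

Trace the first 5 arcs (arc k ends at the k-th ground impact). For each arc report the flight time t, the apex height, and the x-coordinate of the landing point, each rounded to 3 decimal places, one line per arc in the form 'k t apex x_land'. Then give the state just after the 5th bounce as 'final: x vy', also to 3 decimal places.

1 4.050 28.499 27.098
2 3.666 16.461 51.621
3 2.786 9.508 70.260
4 2.117 5.492 84.425
5 1.609 3.172 95.190
final: 95.190 5.993

Arc 1: start y=15.340, vy=16.060 → t=4.050, apex=28.499, x_land=27.098, impact vy=-23.634
  bounce: vy ← 0.76·23.634 = 17.962
Arc 2: start y=0.000, vy=17.962 → t=3.666, apex=16.461, x_land=51.621, impact vy=-17.962
  bounce: vy ← 0.76·17.962 = 13.651
Arc 3: start y=0.000, vy=13.651 → t=2.786, apex=9.508, x_land=70.260, impact vy=-13.651
  bounce: vy ← 0.76·13.651 = 10.375
Arc 4: start y=0.000, vy=10.375 → t=2.117, apex=5.492, x_land=84.425, impact vy=-10.375
  bounce: vy ← 0.76·10.375 = 7.885
Arc 5: start y=0.000, vy=7.885 → t=1.609, apex=3.172, x_land=95.190, impact vy=-7.885
  bounce: vy ← 0.76·7.885 = 5.993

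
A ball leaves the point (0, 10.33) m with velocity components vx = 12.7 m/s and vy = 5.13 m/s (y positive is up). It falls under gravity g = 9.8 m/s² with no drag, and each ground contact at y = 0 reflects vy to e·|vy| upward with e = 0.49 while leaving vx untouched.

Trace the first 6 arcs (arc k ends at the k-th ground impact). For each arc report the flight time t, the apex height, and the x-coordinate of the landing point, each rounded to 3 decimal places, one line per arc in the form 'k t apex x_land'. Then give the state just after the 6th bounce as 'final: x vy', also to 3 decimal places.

Arc 1: start y=10.330, vy=5.130 → t=2.067, apex=11.673, x_land=26.250, impact vy=-15.126
  bounce: vy ← 0.49·15.126 = 7.412
Arc 2: start y=0.000, vy=7.412 → t=1.513, apex=2.803, x_land=45.459, impact vy=-7.412
  bounce: vy ← 0.49·7.412 = 3.632
Arc 3: start y=0.000, vy=3.632 → t=0.741, apex=0.673, x_land=54.872, impact vy=-3.632
  bounce: vy ← 0.49·3.632 = 1.780
Arc 4: start y=0.000, vy=1.780 → t=0.363, apex=0.162, x_land=59.484, impact vy=-1.780
  bounce: vy ← 0.49·1.780 = 0.872
Arc 5: start y=0.000, vy=0.872 → t=0.178, apex=0.039, x_land=61.744, impact vy=-0.872
  bounce: vy ← 0.49·0.872 = 0.427
Arc 6: start y=0.000, vy=0.427 → t=0.087, apex=0.009, x_land=62.851, impact vy=-0.427
  bounce: vy ← 0.49·0.427 = 0.209

1 2.067 11.673 26.250
2 1.513 2.803 45.459
3 0.741 0.673 54.872
4 0.363 0.162 59.484
5 0.178 0.039 61.744
6 0.087 0.009 62.851
final: 62.851 0.209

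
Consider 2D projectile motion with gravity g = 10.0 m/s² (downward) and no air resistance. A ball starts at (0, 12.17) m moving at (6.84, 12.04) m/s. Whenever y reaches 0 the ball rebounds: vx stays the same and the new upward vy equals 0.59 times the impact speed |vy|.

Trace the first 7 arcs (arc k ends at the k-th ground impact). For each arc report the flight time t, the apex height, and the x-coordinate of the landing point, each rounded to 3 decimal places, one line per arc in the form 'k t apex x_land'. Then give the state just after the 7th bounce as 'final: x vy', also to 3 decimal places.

Arc 1: start y=12.170, vy=12.040 → t=3.175, apex=19.418, x_land=21.715, impact vy=-19.707
  bounce: vy ← 0.59·19.707 = 11.627
Arc 2: start y=0.000, vy=11.627 → t=2.325, apex=6.759, x_land=37.621, impact vy=-11.627
  bounce: vy ← 0.59·11.627 = 6.860
Arc 3: start y=0.000, vy=6.860 → t=1.372, apex=2.353, x_land=47.005, impact vy=-6.860
  bounce: vy ← 0.59·6.860 = 4.047
Arc 4: start y=0.000, vy=4.047 → t=0.809, apex=0.819, x_land=52.542, impact vy=-4.047
  bounce: vy ← 0.59·4.047 = 2.388
Arc 5: start y=0.000, vy=2.388 → t=0.478, apex=0.285, x_land=55.809, impact vy=-2.388
  bounce: vy ← 0.59·2.388 = 1.409
Arc 6: start y=0.000, vy=1.409 → t=0.282, apex=0.099, x_land=57.736, impact vy=-1.409
  bounce: vy ← 0.59·1.409 = 0.831
Arc 7: start y=0.000, vy=0.831 → t=0.166, apex=0.035, x_land=58.873, impact vy=-0.831
  bounce: vy ← 0.59·0.831 = 0.490

1 3.175 19.418 21.715
2 2.325 6.759 37.621
3 1.372 2.353 47.005
4 0.809 0.819 52.542
5 0.478 0.285 55.809
6 0.282 0.099 57.736
7 0.166 0.035 58.873
final: 58.873 0.490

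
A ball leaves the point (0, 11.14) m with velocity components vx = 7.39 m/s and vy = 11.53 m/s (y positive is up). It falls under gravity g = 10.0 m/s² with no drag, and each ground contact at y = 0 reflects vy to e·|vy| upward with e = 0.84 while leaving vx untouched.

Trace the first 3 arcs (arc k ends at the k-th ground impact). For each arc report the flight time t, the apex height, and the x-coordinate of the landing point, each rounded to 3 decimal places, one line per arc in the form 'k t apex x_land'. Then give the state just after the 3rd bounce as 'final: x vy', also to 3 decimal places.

Arc 1: start y=11.140, vy=11.530 → t=3.039, apex=17.787, x_land=22.459, impact vy=-18.861
  bounce: vy ← 0.84·18.861 = 15.843
Arc 2: start y=0.000, vy=15.843 → t=3.169, apex=12.551, x_land=45.875, impact vy=-15.843
  bounce: vy ← 0.84·15.843 = 13.308
Arc 3: start y=0.000, vy=13.308 → t=2.662, apex=8.856, x_land=65.545, impact vy=-13.308
  bounce: vy ← 0.84·13.308 = 11.179

1 3.039 17.787 22.459
2 3.169 12.551 45.875
3 2.662 8.856 65.545
final: 65.545 11.179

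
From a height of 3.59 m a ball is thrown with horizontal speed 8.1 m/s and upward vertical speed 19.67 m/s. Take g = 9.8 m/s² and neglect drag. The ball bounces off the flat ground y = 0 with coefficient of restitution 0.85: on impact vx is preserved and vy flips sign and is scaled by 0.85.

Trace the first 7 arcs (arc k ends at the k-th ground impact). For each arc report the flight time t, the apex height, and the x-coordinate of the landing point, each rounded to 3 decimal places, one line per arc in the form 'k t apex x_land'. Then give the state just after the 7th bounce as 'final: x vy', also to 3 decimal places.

Arc 1: start y=3.590, vy=19.670 → t=4.189, apex=23.330, x_land=33.932, impact vy=-21.384
  bounce: vy ← 0.85·21.384 = 18.176
Arc 2: start y=0.000, vy=18.176 → t=3.709, apex=16.856, x_land=63.979, impact vy=-18.176
  bounce: vy ← 0.85·18.176 = 15.450
Arc 3: start y=0.000, vy=15.450 → t=3.153, apex=12.179, x_land=89.519, impact vy=-15.450
  bounce: vy ← 0.85·15.450 = 13.132
Arc 4: start y=0.000, vy=13.132 → t=2.680, apex=8.799, x_land=111.227, impact vy=-13.132
  bounce: vy ← 0.85·13.132 = 11.163
Arc 5: start y=0.000, vy=11.163 → t=2.278, apex=6.357, x_land=129.680, impact vy=-11.163
  bounce: vy ← 0.85·11.163 = 9.488
Arc 6: start y=0.000, vy=9.488 → t=1.936, apex=4.593, x_land=145.364, impact vy=-9.488
  bounce: vy ← 0.85·9.488 = 8.065
Arc 7: start y=0.000, vy=8.065 → t=1.646, apex=3.319, x_land=158.696, impact vy=-8.065
  bounce: vy ← 0.85·8.065 = 6.855

1 4.189 23.330 33.932
2 3.709 16.856 63.979
3 3.153 12.179 89.519
4 2.680 8.799 111.227
5 2.278 6.357 129.680
6 1.936 4.593 145.364
7 1.646 3.319 158.696
final: 158.696 6.855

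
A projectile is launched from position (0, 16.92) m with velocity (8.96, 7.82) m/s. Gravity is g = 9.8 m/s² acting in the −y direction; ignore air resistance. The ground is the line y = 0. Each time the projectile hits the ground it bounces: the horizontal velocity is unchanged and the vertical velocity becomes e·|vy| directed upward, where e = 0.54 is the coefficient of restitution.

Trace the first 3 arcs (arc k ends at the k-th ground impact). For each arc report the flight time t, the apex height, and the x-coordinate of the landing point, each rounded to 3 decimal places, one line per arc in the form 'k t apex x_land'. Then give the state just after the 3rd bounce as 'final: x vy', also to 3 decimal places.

1 2.820 20.040 25.270
2 2.184 5.844 44.839
3 1.179 1.704 55.407
final: 55.407 3.121

Arc 1: start y=16.920, vy=7.820 → t=2.820, apex=20.040, x_land=25.270, impact vy=-19.819
  bounce: vy ← 0.54·19.819 = 10.702
Arc 2: start y=0.000, vy=10.702 → t=2.184, apex=5.844, x_land=44.839, impact vy=-10.702
  bounce: vy ← 0.54·10.702 = 5.779
Arc 3: start y=0.000, vy=5.779 → t=1.179, apex=1.704, x_land=55.407, impact vy=-5.779
  bounce: vy ← 0.54·5.779 = 3.121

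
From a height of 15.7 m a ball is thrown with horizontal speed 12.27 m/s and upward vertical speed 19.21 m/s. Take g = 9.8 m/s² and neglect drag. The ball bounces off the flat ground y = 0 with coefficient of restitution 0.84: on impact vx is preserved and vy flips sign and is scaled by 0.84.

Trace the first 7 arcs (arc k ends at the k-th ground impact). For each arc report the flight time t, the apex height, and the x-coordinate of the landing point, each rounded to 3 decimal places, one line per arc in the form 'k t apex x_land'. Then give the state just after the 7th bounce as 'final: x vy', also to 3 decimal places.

1 4.615 34.528 56.623
2 4.460 24.363 111.342
3 3.746 17.190 157.306
4 3.147 12.130 195.916
5 2.643 8.559 228.348
6 2.220 6.039 255.591
7 1.865 4.261 278.476
final: 278.476 7.677

Arc 1: start y=15.700, vy=19.210 → t=4.615, apex=34.528, x_land=56.623, impact vy=-26.014
  bounce: vy ← 0.84·26.014 = 21.852
Arc 2: start y=0.000, vy=21.852 → t=4.460, apex=24.363, x_land=111.342, impact vy=-21.852
  bounce: vy ← 0.84·21.852 = 18.356
Arc 3: start y=0.000, vy=18.356 → t=3.746, apex=17.190, x_land=157.306, impact vy=-18.356
  bounce: vy ← 0.84·18.356 = 15.419
Arc 4: start y=0.000, vy=15.419 → t=3.147, apex=12.130, x_land=195.916, impact vy=-15.419
  bounce: vy ← 0.84·15.419 = 12.952
Arc 5: start y=0.000, vy=12.952 → t=2.643, apex=8.559, x_land=228.348, impact vy=-12.952
  bounce: vy ← 0.84·12.952 = 10.879
Arc 6: start y=0.000, vy=10.879 → t=2.220, apex=6.039, x_land=255.591, impact vy=-10.879
  bounce: vy ← 0.84·10.879 = 9.139
Arc 7: start y=0.000, vy=9.139 → t=1.865, apex=4.261, x_land=278.476, impact vy=-9.139
  bounce: vy ← 0.84·9.139 = 7.677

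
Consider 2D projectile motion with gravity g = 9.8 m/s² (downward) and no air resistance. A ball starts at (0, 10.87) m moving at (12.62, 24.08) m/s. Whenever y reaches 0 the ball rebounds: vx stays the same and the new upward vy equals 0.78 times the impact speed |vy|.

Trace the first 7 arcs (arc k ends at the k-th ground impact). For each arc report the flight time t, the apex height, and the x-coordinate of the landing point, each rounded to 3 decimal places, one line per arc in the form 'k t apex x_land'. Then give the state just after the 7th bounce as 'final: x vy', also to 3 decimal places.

1 5.330 40.454 67.270
2 4.482 24.612 123.838
3 3.496 14.974 167.960
4 2.727 9.110 202.376
5 2.127 5.543 229.220
6 1.659 3.372 250.159
7 1.294 2.052 266.491
final: 266.491 4.946

Arc 1: start y=10.870, vy=24.080 → t=5.330, apex=40.454, x_land=67.270, impact vy=-28.158
  bounce: vy ← 0.78·28.158 = 21.964
Arc 2: start y=0.000, vy=21.964 → t=4.482, apex=24.612, x_land=123.838, impact vy=-21.964
  bounce: vy ← 0.78·21.964 = 17.132
Arc 3: start y=0.000, vy=17.132 → t=3.496, apex=14.974, x_land=167.960, impact vy=-17.132
  bounce: vy ← 0.78·17.132 = 13.363
Arc 4: start y=0.000, vy=13.363 → t=2.727, apex=9.110, x_land=202.376, impact vy=-13.363
  bounce: vy ← 0.78·13.363 = 10.423
Arc 5: start y=0.000, vy=10.423 → t=2.127, apex=5.543, x_land=229.220, impact vy=-10.423
  bounce: vy ← 0.78·10.423 = 8.130
Arc 6: start y=0.000, vy=8.130 → t=1.659, apex=3.372, x_land=250.159, impact vy=-8.130
  bounce: vy ← 0.78·8.130 = 6.341
Arc 7: start y=0.000, vy=6.341 → t=1.294, apex=2.052, x_land=266.491, impact vy=-6.341
  bounce: vy ← 0.78·6.341 = 4.946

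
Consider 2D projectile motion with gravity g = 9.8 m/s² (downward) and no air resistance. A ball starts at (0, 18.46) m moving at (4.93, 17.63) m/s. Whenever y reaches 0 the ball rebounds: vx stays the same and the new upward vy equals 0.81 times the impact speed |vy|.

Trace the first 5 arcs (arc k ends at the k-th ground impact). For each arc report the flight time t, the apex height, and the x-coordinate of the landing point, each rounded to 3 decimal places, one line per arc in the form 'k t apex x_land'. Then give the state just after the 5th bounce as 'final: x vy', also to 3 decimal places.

1 4.445 34.318 21.916
2 4.287 22.516 43.052
3 3.473 14.773 60.172
4 2.813 9.692 74.040
5 2.278 6.359 85.272
final: 85.272 9.043

Arc 1: start y=18.460, vy=17.630 → t=4.445, apex=34.318, x_land=21.916, impact vy=-25.935
  bounce: vy ← 0.81·25.935 = 21.007
Arc 2: start y=0.000, vy=21.007 → t=4.287, apex=22.516, x_land=43.052, impact vy=-21.007
  bounce: vy ← 0.81·21.007 = 17.016
Arc 3: start y=0.000, vy=17.016 → t=3.473, apex=14.773, x_land=60.172, impact vy=-17.016
  bounce: vy ← 0.81·17.016 = 13.783
Arc 4: start y=0.000, vy=13.783 → t=2.813, apex=9.692, x_land=74.040, impact vy=-13.783
  bounce: vy ← 0.81·13.783 = 11.164
Arc 5: start y=0.000, vy=11.164 → t=2.278, apex=6.359, x_land=85.272, impact vy=-11.164
  bounce: vy ← 0.81·11.164 = 9.043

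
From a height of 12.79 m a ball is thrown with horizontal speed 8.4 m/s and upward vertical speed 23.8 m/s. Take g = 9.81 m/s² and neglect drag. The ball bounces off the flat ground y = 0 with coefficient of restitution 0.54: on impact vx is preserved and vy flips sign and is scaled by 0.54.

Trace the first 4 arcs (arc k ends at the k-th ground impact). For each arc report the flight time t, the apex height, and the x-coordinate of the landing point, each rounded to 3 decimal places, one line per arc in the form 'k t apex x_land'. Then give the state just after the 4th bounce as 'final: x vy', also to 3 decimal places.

Arc 1: start y=12.790, vy=23.800 → t=5.340, apex=41.661, x_land=44.860, impact vy=-28.590
  bounce: vy ← 0.54·28.590 = 15.439
Arc 2: start y=0.000, vy=15.439 → t=3.148, apex=12.148, x_land=71.299, impact vy=-15.439
  bounce: vy ← 0.54·15.439 = 8.337
Arc 3: start y=0.000, vy=8.337 → t=1.700, apex=3.542, x_land=85.576, impact vy=-8.337
  bounce: vy ← 0.54·8.337 = 4.502
Arc 4: start y=0.000, vy=4.502 → t=0.918, apex=1.033, x_land=93.286, impact vy=-4.502
  bounce: vy ← 0.54·4.502 = 2.431

1 5.340 41.661 44.860
2 3.148 12.148 71.299
3 1.700 3.542 85.576
4 0.918 1.033 93.286
final: 93.286 2.431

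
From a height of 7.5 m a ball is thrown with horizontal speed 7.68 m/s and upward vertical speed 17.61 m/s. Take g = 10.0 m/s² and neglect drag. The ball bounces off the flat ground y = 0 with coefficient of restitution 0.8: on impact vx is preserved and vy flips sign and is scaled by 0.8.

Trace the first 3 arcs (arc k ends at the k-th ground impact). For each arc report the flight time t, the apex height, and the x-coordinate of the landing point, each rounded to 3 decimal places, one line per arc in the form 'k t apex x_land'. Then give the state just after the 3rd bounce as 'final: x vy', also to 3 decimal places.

1 3.906 23.006 29.998
2 3.432 14.724 56.356
3 2.746 9.423 77.443
final: 77.443 10.983

Arc 1: start y=7.500, vy=17.610 → t=3.906, apex=23.006, x_land=29.998, impact vy=-21.450
  bounce: vy ← 0.8·21.450 = 17.160
Arc 2: start y=0.000, vy=17.160 → t=3.432, apex=14.724, x_land=56.356, impact vy=-17.160
  bounce: vy ← 0.8·17.160 = 13.728
Arc 3: start y=0.000, vy=13.728 → t=2.746, apex=9.423, x_land=77.443, impact vy=-13.728
  bounce: vy ← 0.8·13.728 = 10.983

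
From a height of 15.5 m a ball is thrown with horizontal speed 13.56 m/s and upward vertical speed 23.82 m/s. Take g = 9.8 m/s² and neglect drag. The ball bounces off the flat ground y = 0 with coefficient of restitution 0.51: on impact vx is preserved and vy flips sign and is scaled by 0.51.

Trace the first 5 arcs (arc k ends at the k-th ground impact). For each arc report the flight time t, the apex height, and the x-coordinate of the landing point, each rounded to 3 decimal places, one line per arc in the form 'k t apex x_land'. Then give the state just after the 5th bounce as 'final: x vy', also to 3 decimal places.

1 5.442 44.449 73.800
2 3.072 11.561 115.457
3 1.567 3.007 136.702
4 0.799 0.782 147.537
5 0.408 0.203 153.063
final: 153.063 1.018

Arc 1: start y=15.500, vy=23.820 → t=5.442, apex=44.449, x_land=73.800, impact vy=-29.516
  bounce: vy ← 0.51·29.516 = 15.053
Arc 2: start y=0.000, vy=15.053 → t=3.072, apex=11.561, x_land=115.457, impact vy=-15.053
  bounce: vy ← 0.51·15.053 = 7.677
Arc 3: start y=0.000, vy=7.677 → t=1.567, apex=3.007, x_land=136.702, impact vy=-7.677
  bounce: vy ← 0.51·7.677 = 3.915
Arc 4: start y=0.000, vy=3.915 → t=0.799, apex=0.782, x_land=147.537, impact vy=-3.915
  bounce: vy ← 0.51·3.915 = 1.997
Arc 5: start y=0.000, vy=1.997 → t=0.408, apex=0.203, x_land=153.063, impact vy=-1.997
  bounce: vy ← 0.51·1.997 = 1.018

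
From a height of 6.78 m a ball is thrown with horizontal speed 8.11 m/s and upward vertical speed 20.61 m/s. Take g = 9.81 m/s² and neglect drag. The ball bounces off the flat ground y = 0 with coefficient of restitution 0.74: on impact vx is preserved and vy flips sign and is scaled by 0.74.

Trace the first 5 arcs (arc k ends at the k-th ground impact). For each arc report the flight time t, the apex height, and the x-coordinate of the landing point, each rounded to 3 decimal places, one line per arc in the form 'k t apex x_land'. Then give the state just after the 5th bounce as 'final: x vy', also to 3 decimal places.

1 4.508 28.430 36.563
2 3.563 15.568 65.460
3 2.637 8.525 86.844
4 1.951 4.668 102.668
5 1.444 2.556 114.378
final: 114.378 5.241

Arc 1: start y=6.780, vy=20.610 → t=4.508, apex=28.430, x_land=36.563, impact vy=-23.618
  bounce: vy ← 0.74·23.618 = 17.477
Arc 2: start y=0.000, vy=17.477 → t=3.563, apex=15.568, x_land=65.460, impact vy=-17.477
  bounce: vy ← 0.74·17.477 = 12.933
Arc 3: start y=0.000, vy=12.933 → t=2.637, apex=8.525, x_land=86.844, impact vy=-12.933
  bounce: vy ← 0.74·12.933 = 9.570
Arc 4: start y=0.000, vy=9.570 → t=1.951, apex=4.668, x_land=102.668, impact vy=-9.570
  bounce: vy ← 0.74·9.570 = 7.082
Arc 5: start y=0.000, vy=7.082 → t=1.444, apex=2.556, x_land=114.378, impact vy=-7.082
  bounce: vy ← 0.74·7.082 = 5.241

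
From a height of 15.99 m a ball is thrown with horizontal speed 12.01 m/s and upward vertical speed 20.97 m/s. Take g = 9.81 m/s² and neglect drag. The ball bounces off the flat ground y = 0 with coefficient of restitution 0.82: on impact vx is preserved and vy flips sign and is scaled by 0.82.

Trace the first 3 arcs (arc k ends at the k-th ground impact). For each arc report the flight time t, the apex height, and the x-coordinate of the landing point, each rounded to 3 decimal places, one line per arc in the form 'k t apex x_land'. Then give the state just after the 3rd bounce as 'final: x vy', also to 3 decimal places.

Arc 1: start y=15.990, vy=20.970 → t=4.936, apex=38.403, x_land=59.278, impact vy=-27.449
  bounce: vy ← 0.82·27.449 = 22.508
Arc 2: start y=0.000, vy=22.508 → t=4.589, apex=25.822, x_land=114.390, impact vy=-22.508
  bounce: vy ← 0.82·22.508 = 18.457
Arc 3: start y=0.000, vy=18.457 → t=3.763, apex=17.363, x_land=159.582, impact vy=-18.457
  bounce: vy ← 0.82·18.457 = 15.135

1 4.936 38.403 59.278
2 4.589 25.822 114.390
3 3.763 17.363 159.582
final: 159.582 15.135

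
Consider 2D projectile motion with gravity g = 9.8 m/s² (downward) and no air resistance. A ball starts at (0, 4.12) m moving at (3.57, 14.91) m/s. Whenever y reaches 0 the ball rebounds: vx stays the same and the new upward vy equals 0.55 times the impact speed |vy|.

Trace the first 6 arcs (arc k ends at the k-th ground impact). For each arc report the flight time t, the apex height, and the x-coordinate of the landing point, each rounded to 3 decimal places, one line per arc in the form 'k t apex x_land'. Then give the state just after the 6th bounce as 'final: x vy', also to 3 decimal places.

1 3.298 15.462 11.773
2 1.954 4.677 18.749
3 1.075 1.415 22.586
4 0.591 0.428 24.696
5 0.325 0.129 25.857
6 0.179 0.039 26.495
final: 26.495 0.482

Arc 1: start y=4.120, vy=14.910 → t=3.298, apex=15.462, x_land=11.773, impact vy=-17.409
  bounce: vy ← 0.55·17.409 = 9.575
Arc 2: start y=0.000, vy=9.575 → t=1.954, apex=4.677, x_land=18.749, impact vy=-9.575
  bounce: vy ← 0.55·9.575 = 5.266
Arc 3: start y=0.000, vy=5.266 → t=1.075, apex=1.415, x_land=22.586, impact vy=-5.266
  bounce: vy ← 0.55·5.266 = 2.896
Arc 4: start y=0.000, vy=2.896 → t=0.591, apex=0.428, x_land=24.696, impact vy=-2.896
  bounce: vy ← 0.55·2.896 = 1.593
Arc 5: start y=0.000, vy=1.593 → t=0.325, apex=0.129, x_land=25.857, impact vy=-1.593
  bounce: vy ← 0.55·1.593 = 0.876
Arc 6: start y=0.000, vy=0.876 → t=0.179, apex=0.039, x_land=26.495, impact vy=-0.876
  bounce: vy ← 0.55·0.876 = 0.482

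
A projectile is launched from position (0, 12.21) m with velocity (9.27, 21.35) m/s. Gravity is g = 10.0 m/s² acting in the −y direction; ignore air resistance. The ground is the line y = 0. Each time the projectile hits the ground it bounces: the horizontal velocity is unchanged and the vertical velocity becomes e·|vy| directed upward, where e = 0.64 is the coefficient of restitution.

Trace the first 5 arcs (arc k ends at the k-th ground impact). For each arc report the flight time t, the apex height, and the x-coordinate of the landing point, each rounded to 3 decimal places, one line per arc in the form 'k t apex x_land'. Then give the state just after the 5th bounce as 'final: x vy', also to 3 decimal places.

Arc 1: start y=12.210, vy=21.350 → t=4.781, apex=35.001, x_land=44.318, impact vy=-26.458
  bounce: vy ← 0.64·26.458 = 16.933
Arc 2: start y=0.000, vy=16.933 → t=3.387, apex=14.336, x_land=75.712, impact vy=-16.933
  bounce: vy ← 0.64·16.933 = 10.837
Arc 3: start y=0.000, vy=10.837 → t=2.167, apex=5.872, x_land=95.804, impact vy=-10.837
  bounce: vy ← 0.64·10.837 = 6.936
Arc 4: start y=0.000, vy=6.936 → t=1.387, apex=2.405, x_land=108.663, impact vy=-6.936
  bounce: vy ← 0.64·6.936 = 4.439
Arc 5: start y=0.000, vy=4.439 → t=0.888, apex=0.985, x_land=116.893, impact vy=-4.439
  bounce: vy ← 0.64·4.439 = 2.841

1 4.781 35.001 44.318
2 3.387 14.336 75.712
3 2.167 5.872 95.804
4 1.387 2.405 108.663
5 0.888 0.985 116.893
final: 116.893 2.841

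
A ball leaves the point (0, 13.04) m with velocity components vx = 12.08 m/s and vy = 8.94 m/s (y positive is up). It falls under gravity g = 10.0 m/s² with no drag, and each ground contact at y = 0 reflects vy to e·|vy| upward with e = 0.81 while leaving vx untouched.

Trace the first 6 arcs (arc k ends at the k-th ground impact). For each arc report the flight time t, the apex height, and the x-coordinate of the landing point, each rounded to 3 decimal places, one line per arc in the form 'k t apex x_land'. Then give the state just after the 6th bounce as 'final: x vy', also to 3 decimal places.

1 2.740 17.036 33.098
2 2.990 11.177 69.221
3 2.422 7.334 98.480
4 1.962 4.812 122.180
5 1.589 3.157 141.378
6 1.287 2.071 156.927
final: 156.927 5.213

Arc 1: start y=13.040, vy=8.940 → t=2.740, apex=17.036, x_land=33.098, impact vy=-18.459
  bounce: vy ← 0.81·18.459 = 14.952
Arc 2: start y=0.000, vy=14.952 → t=2.990, apex=11.177, x_land=69.221, impact vy=-14.952
  bounce: vy ← 0.81·14.952 = 12.111
Arc 3: start y=0.000, vy=12.111 → t=2.422, apex=7.334, x_land=98.480, impact vy=-12.111
  bounce: vy ← 0.81·12.111 = 9.810
Arc 4: start y=0.000, vy=9.810 → t=1.962, apex=4.812, x_land=122.180, impact vy=-9.810
  bounce: vy ← 0.81·9.810 = 7.946
Arc 5: start y=0.000, vy=7.946 → t=1.589, apex=3.157, x_land=141.378, impact vy=-7.946
  bounce: vy ← 0.81·7.946 = 6.436
Arc 6: start y=0.000, vy=6.436 → t=1.287, apex=2.071, x_land=156.927, impact vy=-6.436
  bounce: vy ← 0.81·6.436 = 5.213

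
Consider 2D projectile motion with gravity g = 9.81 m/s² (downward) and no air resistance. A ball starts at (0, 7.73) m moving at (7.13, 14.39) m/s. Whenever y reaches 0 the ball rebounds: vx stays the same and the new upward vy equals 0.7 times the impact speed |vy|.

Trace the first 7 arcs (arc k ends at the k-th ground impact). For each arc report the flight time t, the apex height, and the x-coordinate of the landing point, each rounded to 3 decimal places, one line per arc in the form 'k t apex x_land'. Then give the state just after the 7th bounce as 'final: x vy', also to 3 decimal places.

Arc 1: start y=7.730, vy=14.390 → t=3.398, apex=18.284, x_land=24.225, impact vy=-18.940
  bounce: vy ← 0.7·18.940 = 13.258
Arc 2: start y=0.000, vy=13.258 → t=2.703, apex=8.959, x_land=43.497, impact vy=-13.258
  bounce: vy ← 0.7·13.258 = 9.281
Arc 3: start y=0.000, vy=9.281 → t=1.892, apex=4.390, x_land=56.988, impact vy=-9.281
  bounce: vy ← 0.7·9.281 = 6.497
Arc 4: start y=0.000, vy=6.497 → t=1.324, apex=2.151, x_land=66.431, impact vy=-6.497
  bounce: vy ← 0.7·6.497 = 4.548
Arc 5: start y=0.000, vy=4.548 → t=0.927, apex=1.054, x_land=73.042, impact vy=-4.548
  bounce: vy ← 0.7·4.548 = 3.183
Arc 6: start y=0.000, vy=3.183 → t=0.649, apex=0.516, x_land=77.669, impact vy=-3.183
  bounce: vy ← 0.7·3.183 = 2.228
Arc 7: start y=0.000, vy=2.228 → t=0.454, apex=0.253, x_land=80.908, impact vy=-2.228
  bounce: vy ← 0.7·2.228 = 1.560

1 3.398 18.284 24.225
2 2.703 8.959 43.497
3 1.892 4.390 56.988
4 1.324 2.151 66.431
5 0.927 1.054 73.042
6 0.649 0.516 77.669
7 0.454 0.253 80.908
final: 80.908 1.560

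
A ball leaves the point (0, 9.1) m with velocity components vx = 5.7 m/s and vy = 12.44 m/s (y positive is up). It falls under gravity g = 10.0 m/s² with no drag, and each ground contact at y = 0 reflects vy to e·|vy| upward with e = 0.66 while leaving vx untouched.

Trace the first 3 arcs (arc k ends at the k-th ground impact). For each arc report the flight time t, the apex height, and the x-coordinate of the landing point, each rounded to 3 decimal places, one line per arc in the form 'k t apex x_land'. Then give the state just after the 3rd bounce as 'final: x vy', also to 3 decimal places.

Arc 1: start y=9.100, vy=12.440 → t=3.079, apex=16.838, x_land=17.551, impact vy=-18.351
  bounce: vy ← 0.66·18.351 = 12.112
Arc 2: start y=0.000, vy=12.112 → t=2.422, apex=7.334, x_land=31.358, impact vy=-12.112
  bounce: vy ← 0.66·12.112 = 7.994
Arc 3: start y=0.000, vy=7.994 → t=1.599, apex=3.195, x_land=40.471, impact vy=-7.994
  bounce: vy ← 0.66·7.994 = 5.276

1 3.079 16.838 17.551
2 2.422 7.334 31.358
3 1.599 3.195 40.471
final: 40.471 5.276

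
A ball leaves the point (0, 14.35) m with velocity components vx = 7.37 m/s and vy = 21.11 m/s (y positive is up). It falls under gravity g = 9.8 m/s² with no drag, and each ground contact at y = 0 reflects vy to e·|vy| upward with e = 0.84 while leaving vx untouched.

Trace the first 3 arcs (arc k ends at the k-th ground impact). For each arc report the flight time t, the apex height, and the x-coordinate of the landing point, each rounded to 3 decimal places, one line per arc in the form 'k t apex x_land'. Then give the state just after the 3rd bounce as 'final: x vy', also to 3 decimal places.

Arc 1: start y=14.350, vy=21.110 → t=4.905, apex=37.086, x_land=36.151, impact vy=-26.961
  bounce: vy ← 0.84·26.961 = 22.647
Arc 2: start y=0.000, vy=22.647 → t=4.622, apex=26.168, x_land=70.215, impact vy=-22.647
  bounce: vy ← 0.84·22.647 = 19.024
Arc 3: start y=0.000, vy=19.024 → t=3.882, apex=18.464, x_land=98.828, impact vy=-19.024
  bounce: vy ← 0.84·19.024 = 15.980

1 4.905 37.086 36.151
2 4.622 26.168 70.215
3 3.882 18.464 98.828
final: 98.828 15.980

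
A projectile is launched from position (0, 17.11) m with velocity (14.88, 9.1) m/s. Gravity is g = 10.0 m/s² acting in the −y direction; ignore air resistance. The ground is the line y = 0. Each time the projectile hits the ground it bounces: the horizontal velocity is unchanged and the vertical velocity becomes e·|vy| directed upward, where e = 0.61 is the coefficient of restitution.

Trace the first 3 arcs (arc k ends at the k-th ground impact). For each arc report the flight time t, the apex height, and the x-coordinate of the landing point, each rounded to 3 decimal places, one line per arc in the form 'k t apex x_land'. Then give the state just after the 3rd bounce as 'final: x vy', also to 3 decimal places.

1 2.972 21.250 44.217
2 2.515 7.907 81.642
3 1.534 2.942 104.471
final: 104.471 4.679

Arc 1: start y=17.110, vy=9.100 → t=2.972, apex=21.250, x_land=44.217, impact vy=-20.616
  bounce: vy ← 0.61·20.616 = 12.576
Arc 2: start y=0.000, vy=12.576 → t=2.515, apex=7.907, x_land=81.642, impact vy=-12.576
  bounce: vy ← 0.61·12.576 = 7.671
Arc 3: start y=0.000, vy=7.671 → t=1.534, apex=2.942, x_land=104.471, impact vy=-7.671
  bounce: vy ← 0.61·7.671 = 4.679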